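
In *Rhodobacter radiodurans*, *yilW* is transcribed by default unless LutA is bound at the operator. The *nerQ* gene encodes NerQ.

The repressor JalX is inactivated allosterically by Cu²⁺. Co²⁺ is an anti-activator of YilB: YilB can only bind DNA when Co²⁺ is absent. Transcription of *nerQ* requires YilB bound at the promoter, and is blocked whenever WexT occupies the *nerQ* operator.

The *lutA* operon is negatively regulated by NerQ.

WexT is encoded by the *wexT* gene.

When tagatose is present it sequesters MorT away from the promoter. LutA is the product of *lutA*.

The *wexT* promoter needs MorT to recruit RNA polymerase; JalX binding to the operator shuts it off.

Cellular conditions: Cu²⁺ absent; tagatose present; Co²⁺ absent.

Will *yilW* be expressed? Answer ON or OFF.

Cu²⁺ is absent, so JalX is active.
Tagatose is present, so MorT is inactive.
With repressor JalX bound, *wexT* is not transcribed.
So WexT is not produced.
Co²⁺ is absent, so YilB is active.
No repressor is bound and YilB is active, so *nerQ* is transcribed.
So NerQ is produced and active.
With repressor NerQ bound, *lutA* is not transcribed.
So LutA is not produced.
With no repressor bound, *yilW* is transcribed.

ON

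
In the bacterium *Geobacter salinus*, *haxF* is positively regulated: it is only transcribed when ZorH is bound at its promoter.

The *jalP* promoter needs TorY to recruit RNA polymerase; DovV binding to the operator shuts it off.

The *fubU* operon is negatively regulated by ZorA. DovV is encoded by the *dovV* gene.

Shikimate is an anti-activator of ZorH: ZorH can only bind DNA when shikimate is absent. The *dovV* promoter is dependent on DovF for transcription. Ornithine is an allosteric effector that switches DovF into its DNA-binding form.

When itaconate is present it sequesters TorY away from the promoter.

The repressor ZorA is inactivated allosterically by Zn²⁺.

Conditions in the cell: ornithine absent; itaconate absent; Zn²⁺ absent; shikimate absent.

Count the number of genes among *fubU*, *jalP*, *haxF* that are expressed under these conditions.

Zn²⁺ is absent, so ZorA is active.
With repressor ZorA bound, *fubU* is not transcribed.
→ *fubU* is OFF.
Ornithine is absent, so DovF is inactive.
Required activator DovF is absent, so *dovV* is not transcribed.
So DovV is not produced.
Itaconate is absent, so TorY is active.
No repressor is bound and TorY is active, so *jalP* is transcribed.
→ *jalP* is ON.
Shikimate is absent, so ZorH is active.
No repressor is bound and ZorH is active, so *haxF* is transcribed.
→ *haxF* is ON.
2 of the 3 genes are transcribed.

2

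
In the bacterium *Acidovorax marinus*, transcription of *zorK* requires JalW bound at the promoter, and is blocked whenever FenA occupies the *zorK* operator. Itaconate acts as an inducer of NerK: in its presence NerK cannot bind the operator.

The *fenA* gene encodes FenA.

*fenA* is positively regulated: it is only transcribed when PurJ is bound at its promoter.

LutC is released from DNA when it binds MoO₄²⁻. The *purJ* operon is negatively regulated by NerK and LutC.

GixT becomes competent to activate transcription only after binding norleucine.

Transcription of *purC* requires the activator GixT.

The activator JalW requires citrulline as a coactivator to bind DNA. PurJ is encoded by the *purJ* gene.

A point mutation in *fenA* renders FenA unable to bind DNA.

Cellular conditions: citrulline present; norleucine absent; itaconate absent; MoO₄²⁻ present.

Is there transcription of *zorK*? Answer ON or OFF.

Citrulline is present, so JalW is active.
FenA is non-functional in this strain, so it has no effect.
No repressor is bound and JalW is active, so *zorK* is transcribed.

ON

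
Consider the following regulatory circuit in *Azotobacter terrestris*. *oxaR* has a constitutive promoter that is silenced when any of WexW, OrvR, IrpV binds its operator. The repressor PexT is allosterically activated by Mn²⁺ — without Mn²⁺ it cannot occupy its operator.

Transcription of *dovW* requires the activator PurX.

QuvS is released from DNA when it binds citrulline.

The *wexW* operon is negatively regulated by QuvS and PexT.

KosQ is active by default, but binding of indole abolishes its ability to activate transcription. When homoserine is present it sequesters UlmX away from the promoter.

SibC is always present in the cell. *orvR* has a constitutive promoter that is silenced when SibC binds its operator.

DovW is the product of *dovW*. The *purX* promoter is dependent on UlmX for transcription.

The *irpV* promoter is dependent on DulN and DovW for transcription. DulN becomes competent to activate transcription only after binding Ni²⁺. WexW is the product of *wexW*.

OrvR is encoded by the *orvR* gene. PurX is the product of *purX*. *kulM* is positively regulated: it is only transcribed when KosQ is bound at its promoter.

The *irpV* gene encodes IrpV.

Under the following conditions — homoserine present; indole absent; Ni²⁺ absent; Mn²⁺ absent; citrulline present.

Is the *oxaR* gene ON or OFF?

OFF

Citrulline is present, so QuvS is inactive.
Mn²⁺ is absent, so PexT is inactive.
With no repressor bound, *wexW* is transcribed.
So WexW is produced and active.
SibC is produced constitutively and is active.
With repressor SibC bound, *orvR* is not transcribed.
So OrvR is not produced.
Ni²⁺ is absent, so DulN is inactive.
Homoserine is present, so UlmX is inactive.
Required activator UlmX is absent, so *purX* is not transcribed.
So PurX is not produced.
Required activator PurX is absent, so *dovW* is not transcribed.
So DovW is not produced.
Required activator DulN is absent, so *irpV* is not transcribed.
So IrpV is not produced.
With repressor WexW bound, *oxaR* is not transcribed.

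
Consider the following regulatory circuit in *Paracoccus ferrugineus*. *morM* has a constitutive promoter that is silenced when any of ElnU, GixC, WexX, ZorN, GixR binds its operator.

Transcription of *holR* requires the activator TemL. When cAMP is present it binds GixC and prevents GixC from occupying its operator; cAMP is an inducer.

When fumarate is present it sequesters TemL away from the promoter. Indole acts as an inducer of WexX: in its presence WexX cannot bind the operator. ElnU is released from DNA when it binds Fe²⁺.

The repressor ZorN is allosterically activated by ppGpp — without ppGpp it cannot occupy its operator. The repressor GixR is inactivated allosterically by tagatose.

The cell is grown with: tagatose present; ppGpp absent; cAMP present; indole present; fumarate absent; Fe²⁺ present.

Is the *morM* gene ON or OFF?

ON

Fe²⁺ is present, so ElnU is inactive.
cAMP is present, so GixC is inactive.
Indole is present, so WexX is inactive.
ppGpp is absent, so ZorN is inactive.
Tagatose is present, so GixR is inactive.
With no repressor bound, *morM* is transcribed.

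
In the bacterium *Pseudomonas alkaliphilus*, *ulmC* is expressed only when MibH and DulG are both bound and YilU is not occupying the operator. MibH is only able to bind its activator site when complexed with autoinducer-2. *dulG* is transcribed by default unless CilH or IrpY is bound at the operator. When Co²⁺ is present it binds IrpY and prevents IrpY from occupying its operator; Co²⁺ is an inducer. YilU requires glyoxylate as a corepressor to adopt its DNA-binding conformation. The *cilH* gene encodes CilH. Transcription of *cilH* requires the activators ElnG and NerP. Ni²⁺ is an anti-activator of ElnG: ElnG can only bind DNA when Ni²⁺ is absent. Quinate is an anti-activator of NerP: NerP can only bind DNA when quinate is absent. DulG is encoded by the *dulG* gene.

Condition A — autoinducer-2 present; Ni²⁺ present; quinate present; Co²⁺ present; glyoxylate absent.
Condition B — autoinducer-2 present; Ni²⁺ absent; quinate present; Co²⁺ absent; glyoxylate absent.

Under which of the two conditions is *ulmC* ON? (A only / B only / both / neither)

A only

Condition A:
Autoinducer-2 is present, so MibH is active.
Ni²⁺ is present, so ElnG is inactive.
Quinate is present, so NerP is inactive.
Required activator ElnG is absent, so *cilH* is not transcribed.
So CilH is not produced.
Co²⁺ is present, so IrpY is inactive.
With no repressor bound, *dulG* is transcribed.
So DulG is produced and active.
Glyoxylate is absent, so YilU is inactive.
No repressor is bound and MibH and DulG are active, so *ulmC* is transcribed.
→ *ulmC* is ON in A.
Condition B:
Autoinducer-2 is present, so MibH is active.
Ni²⁺ is absent, so ElnG is active.
Quinate is present, so NerP is inactive.
Required activator NerP is absent, so *cilH* is not transcribed.
So CilH is not produced.
Co²⁺ is absent, so IrpY is active.
With repressor IrpY bound, *dulG* is not transcribed.
So DulG is not produced.
Glyoxylate is absent, so YilU is inactive.
Required activator DulG is absent, so *ulmC* is not transcribed.
→ *ulmC* is OFF in B.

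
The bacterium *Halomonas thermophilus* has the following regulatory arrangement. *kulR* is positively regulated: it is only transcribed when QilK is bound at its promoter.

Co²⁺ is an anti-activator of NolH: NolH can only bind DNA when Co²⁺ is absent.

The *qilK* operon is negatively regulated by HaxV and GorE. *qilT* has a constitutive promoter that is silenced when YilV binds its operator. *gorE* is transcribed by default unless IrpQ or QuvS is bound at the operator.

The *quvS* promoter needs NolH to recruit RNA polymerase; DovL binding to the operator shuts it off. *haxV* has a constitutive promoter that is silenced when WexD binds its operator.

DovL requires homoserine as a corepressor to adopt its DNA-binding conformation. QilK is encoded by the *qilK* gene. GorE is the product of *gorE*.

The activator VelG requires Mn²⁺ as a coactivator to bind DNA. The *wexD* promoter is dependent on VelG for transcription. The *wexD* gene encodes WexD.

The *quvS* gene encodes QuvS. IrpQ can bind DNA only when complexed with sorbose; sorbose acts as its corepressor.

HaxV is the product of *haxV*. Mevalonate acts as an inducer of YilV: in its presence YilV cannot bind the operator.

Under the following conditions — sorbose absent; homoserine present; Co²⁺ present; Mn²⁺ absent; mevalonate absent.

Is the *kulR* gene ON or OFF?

OFF

Mn²⁺ is absent, so VelG is inactive.
Required activator VelG is absent, so *wexD* is not transcribed.
So WexD is not produced.
With no repressor bound, *haxV* is transcribed.
So HaxV is produced and active.
Sorbose is absent, so IrpQ is inactive.
Co²⁺ is present, so NolH is inactive.
Homoserine is present, so DovL is active.
With repressor DovL bound, *quvS* is not transcribed.
So QuvS is not produced.
With no repressor bound, *gorE* is transcribed.
So GorE is produced and active.
With repressor HaxV bound, *qilK* is not transcribed.
So QilK is not produced.
Required activator QilK is absent, so *kulR* is not transcribed.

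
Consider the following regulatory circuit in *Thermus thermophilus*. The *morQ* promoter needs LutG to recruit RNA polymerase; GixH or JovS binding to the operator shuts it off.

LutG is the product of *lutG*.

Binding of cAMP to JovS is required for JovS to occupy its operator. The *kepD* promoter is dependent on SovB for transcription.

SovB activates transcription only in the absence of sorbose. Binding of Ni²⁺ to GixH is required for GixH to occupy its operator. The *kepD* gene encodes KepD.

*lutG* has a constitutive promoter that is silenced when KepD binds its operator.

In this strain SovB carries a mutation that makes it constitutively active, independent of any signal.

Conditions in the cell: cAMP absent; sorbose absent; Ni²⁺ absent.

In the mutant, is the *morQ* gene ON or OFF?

SovB is constitutively active in this strain.
No repressor is bound and SovB is active, so *kepD* is transcribed.
So KepD is produced and active.
With repressor KepD bound, *lutG* is not transcribed.
So LutG is not produced.
Ni²⁺ is absent, so GixH is inactive.
cAMP is absent, so JovS is inactive.
Required activator LutG is absent, so *morQ* is not transcribed.

OFF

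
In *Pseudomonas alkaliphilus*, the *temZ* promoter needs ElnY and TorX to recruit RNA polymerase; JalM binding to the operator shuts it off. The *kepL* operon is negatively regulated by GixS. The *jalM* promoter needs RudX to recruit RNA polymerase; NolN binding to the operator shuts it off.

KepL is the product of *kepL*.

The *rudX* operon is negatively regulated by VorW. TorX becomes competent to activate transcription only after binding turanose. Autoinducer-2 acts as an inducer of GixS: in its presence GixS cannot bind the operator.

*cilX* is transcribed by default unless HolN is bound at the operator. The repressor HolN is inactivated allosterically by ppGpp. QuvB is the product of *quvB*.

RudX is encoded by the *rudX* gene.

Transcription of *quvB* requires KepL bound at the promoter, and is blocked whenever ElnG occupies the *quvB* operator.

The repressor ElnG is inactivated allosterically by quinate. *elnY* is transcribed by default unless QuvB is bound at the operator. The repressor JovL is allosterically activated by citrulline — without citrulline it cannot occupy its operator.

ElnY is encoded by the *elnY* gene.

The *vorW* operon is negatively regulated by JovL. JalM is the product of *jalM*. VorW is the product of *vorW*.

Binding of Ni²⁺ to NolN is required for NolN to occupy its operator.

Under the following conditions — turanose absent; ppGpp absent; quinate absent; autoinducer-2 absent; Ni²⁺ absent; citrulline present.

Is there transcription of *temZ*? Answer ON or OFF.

Autoinducer-2 is absent, so GixS is active.
With repressor GixS bound, *kepL* is not transcribed.
So KepL is not produced.
Quinate is absent, so ElnG is active.
With repressor ElnG bound, *quvB* is not transcribed.
So QuvB is not produced.
With no repressor bound, *elnY* is transcribed.
So ElnY is produced and active.
Turanose is absent, so TorX is inactive.
Ni²⁺ is absent, so NolN is inactive.
Citrulline is present, so JovL is active.
With repressor JovL bound, *vorW* is not transcribed.
So VorW is not produced.
With no repressor bound, *rudX* is transcribed.
So RudX is produced and active.
No repressor is bound and RudX is active, so *jalM* is transcribed.
So JalM is produced and active.
With repressor JalM bound, *temZ* is not transcribed.

OFF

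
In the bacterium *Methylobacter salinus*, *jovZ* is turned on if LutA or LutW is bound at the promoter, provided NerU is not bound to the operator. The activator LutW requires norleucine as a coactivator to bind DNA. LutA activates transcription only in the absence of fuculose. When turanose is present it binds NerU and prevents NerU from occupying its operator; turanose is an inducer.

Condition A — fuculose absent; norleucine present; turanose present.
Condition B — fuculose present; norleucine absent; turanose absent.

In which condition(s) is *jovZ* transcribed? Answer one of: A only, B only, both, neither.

A only

Condition A:
Fuculose is absent, so LutA is active.
Norleucine is present, so LutW is active.
Turanose is present, so NerU is inactive.
Activator LutA is present, so *jovZ* is transcribed.
→ *jovZ* is ON in A.
Condition B:
Fuculose is present, so LutA is inactive.
Norleucine is absent, so LutW is inactive.
Turanose is absent, so NerU is active.
With repressor NerU bound, *jovZ* is not transcribed.
→ *jovZ* is OFF in B.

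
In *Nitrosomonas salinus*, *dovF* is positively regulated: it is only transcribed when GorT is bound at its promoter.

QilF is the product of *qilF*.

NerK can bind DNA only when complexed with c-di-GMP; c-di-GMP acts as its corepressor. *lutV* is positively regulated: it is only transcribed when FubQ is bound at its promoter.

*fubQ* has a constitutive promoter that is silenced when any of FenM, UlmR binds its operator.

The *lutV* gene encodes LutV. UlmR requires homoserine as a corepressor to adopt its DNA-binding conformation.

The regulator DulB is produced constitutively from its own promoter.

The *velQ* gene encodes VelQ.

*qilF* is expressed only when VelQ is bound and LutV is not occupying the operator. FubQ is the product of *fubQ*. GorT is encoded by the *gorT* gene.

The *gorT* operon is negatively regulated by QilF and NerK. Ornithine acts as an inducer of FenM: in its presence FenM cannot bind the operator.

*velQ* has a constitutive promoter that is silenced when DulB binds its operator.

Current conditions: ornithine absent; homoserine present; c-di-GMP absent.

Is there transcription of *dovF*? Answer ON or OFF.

Ornithine is absent, so FenM is active.
Homoserine is present, so UlmR is active.
With repressor FenM bound, *fubQ* is not transcribed.
So FubQ is not produced.
Required activator FubQ is absent, so *lutV* is not transcribed.
So LutV is not produced.
DulB is produced constitutively and is active.
With repressor DulB bound, *velQ* is not transcribed.
So VelQ is not produced.
Required activator VelQ is absent, so *qilF* is not transcribed.
So QilF is not produced.
c-di-GMP is absent, so NerK is inactive.
With no repressor bound, *gorT* is transcribed.
So GorT is produced and active.
No repressor is bound and GorT is active, so *dovF* is transcribed.

ON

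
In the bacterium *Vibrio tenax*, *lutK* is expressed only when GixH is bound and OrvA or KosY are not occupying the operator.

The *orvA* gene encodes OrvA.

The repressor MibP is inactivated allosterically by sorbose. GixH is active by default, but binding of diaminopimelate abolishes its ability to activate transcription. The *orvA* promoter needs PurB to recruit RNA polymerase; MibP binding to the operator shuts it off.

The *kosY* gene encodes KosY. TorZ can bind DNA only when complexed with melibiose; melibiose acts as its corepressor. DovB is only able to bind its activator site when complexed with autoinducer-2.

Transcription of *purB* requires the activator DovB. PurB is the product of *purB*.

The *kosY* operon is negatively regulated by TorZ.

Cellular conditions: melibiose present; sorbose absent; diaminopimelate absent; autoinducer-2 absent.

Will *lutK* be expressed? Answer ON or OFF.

ON

Sorbose is absent, so MibP is active.
Autoinducer-2 is absent, so DovB is inactive.
Required activator DovB is absent, so *purB* is not transcribed.
So PurB is not produced.
With repressor MibP bound, *orvA* is not transcribed.
So OrvA is not produced.
Diaminopimelate is absent, so GixH is active.
Melibiose is present, so TorZ is active.
With repressor TorZ bound, *kosY* is not transcribed.
So KosY is not produced.
No repressor is bound and GixH is active, so *lutK* is transcribed.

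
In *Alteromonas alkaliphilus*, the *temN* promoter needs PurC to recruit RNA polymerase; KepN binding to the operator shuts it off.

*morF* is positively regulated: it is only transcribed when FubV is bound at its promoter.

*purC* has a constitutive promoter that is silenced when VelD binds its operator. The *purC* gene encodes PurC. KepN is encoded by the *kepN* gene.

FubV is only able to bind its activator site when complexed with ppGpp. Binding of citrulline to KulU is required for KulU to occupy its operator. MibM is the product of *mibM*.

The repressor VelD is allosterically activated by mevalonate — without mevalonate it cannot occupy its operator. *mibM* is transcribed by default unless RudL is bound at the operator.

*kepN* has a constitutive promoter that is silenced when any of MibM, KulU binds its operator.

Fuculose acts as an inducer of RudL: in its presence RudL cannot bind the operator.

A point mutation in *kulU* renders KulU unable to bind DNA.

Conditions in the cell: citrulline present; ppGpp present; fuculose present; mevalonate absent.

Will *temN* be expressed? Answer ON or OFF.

Fuculose is present, so RudL is inactive.
With no repressor bound, *mibM* is transcribed.
So MibM is produced and active.
KulU is non-functional in this strain, so it has no effect.
With repressor MibM bound, *kepN* is not transcribed.
So KepN is not produced.
Mevalonate is absent, so VelD is inactive.
With no repressor bound, *purC* is transcribed.
So PurC is produced and active.
No repressor is bound and PurC is active, so *temN* is transcribed.

ON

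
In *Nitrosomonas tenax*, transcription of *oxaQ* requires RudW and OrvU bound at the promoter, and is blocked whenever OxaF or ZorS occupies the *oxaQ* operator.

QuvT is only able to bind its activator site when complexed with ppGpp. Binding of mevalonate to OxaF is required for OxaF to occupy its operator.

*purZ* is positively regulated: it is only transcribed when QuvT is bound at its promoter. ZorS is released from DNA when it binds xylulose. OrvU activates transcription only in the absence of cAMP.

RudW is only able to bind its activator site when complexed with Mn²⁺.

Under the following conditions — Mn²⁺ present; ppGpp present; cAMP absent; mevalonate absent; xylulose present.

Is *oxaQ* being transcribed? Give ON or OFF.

Mn²⁺ is present, so RudW is active.
Mevalonate is absent, so OxaF is inactive.
cAMP is absent, so OrvU is active.
Xylulose is present, so ZorS is inactive.
No repressor is bound and RudW and OrvU are active, so *oxaQ* is transcribed.

ON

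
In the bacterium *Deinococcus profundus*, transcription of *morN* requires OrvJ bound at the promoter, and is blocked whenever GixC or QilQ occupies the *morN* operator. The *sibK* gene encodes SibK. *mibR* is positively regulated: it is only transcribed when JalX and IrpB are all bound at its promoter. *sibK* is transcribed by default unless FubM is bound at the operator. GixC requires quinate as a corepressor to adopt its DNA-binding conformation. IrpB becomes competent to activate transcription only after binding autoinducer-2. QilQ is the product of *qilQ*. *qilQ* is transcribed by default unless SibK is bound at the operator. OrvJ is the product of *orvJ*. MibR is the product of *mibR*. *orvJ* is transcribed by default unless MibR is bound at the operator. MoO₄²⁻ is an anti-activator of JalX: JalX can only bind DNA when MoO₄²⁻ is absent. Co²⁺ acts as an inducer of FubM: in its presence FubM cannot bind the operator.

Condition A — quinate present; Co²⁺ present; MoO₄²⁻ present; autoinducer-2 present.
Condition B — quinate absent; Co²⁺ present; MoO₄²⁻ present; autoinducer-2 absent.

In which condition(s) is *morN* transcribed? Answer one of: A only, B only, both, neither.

Condition A:
Quinate is present, so GixC is active.
Co²⁺ is present, so FubM is inactive.
With no repressor bound, *sibK* is transcribed.
So SibK is produced and active.
With repressor SibK bound, *qilQ* is not transcribed.
So QilQ is not produced.
MoO₄²⁻ is present, so JalX is inactive.
Autoinducer-2 is present, so IrpB is active.
Required activator JalX is absent, so *mibR* is not transcribed.
So MibR is not produced.
With no repressor bound, *orvJ* is transcribed.
So OrvJ is produced and active.
With repressor GixC bound, *morN* is not transcribed.
→ *morN* is OFF in A.
Condition B:
Quinate is absent, so GixC is inactive.
Co²⁺ is present, so FubM is inactive.
With no repressor bound, *sibK* is transcribed.
So SibK is produced and active.
With repressor SibK bound, *qilQ* is not transcribed.
So QilQ is not produced.
MoO₄²⁻ is present, so JalX is inactive.
Autoinducer-2 is absent, so IrpB is inactive.
Required activator JalX is absent, so *mibR* is not transcribed.
So MibR is not produced.
With no repressor bound, *orvJ* is transcribed.
So OrvJ is produced and active.
No repressor is bound and OrvJ is active, so *morN* is transcribed.
→ *morN* is ON in B.

B only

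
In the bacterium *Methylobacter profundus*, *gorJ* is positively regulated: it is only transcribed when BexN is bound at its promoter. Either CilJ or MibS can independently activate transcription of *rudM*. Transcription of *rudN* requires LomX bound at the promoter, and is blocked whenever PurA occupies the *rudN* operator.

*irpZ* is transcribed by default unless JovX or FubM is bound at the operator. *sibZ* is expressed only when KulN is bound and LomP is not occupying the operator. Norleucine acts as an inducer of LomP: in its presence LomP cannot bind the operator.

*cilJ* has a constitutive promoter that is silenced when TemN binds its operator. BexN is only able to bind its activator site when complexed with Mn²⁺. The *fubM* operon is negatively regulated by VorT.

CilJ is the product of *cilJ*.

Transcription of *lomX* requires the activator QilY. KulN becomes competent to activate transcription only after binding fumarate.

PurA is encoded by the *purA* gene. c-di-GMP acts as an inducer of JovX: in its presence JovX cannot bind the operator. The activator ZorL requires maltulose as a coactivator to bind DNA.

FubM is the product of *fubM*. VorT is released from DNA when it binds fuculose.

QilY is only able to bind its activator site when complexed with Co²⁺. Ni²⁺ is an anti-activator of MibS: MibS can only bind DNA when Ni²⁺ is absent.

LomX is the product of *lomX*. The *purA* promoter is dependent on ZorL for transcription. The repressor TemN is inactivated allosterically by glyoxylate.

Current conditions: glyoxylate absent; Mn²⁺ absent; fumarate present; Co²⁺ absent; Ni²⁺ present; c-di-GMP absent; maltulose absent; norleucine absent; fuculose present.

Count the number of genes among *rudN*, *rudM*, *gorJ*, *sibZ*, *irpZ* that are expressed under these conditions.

Maltulose is absent, so ZorL is inactive.
Required activator ZorL is absent, so *purA* is not transcribed.
So PurA is not produced.
Co²⁺ is absent, so QilY is inactive.
Required activator QilY is absent, so *lomX* is not transcribed.
So LomX is not produced.
Required activator LomX is absent, so *rudN* is not transcribed.
→ *rudN* is OFF.
Glyoxylate is absent, so TemN is active.
With repressor TemN bound, *cilJ* is not transcribed.
So CilJ is not produced.
Ni²⁺ is present, so MibS is inactive.
No activator is available at the *rudM* promoter, so *rudM* is not transcribed.
→ *rudM* is OFF.
Mn²⁺ is absent, so BexN is inactive.
Required activator BexN is absent, so *gorJ* is not transcribed.
→ *gorJ* is OFF.
Fumarate is present, so KulN is active.
Norleucine is absent, so LomP is active.
With repressor LomP bound, *sibZ* is not transcribed.
→ *sibZ* is OFF.
c-di-GMP is absent, so JovX is active.
Fuculose is present, so VorT is inactive.
With no repressor bound, *fubM* is transcribed.
So FubM is produced and active.
With repressor JovX bound, *irpZ* is not transcribed.
→ *irpZ* is OFF.
0 of the 5 genes are transcribed.

0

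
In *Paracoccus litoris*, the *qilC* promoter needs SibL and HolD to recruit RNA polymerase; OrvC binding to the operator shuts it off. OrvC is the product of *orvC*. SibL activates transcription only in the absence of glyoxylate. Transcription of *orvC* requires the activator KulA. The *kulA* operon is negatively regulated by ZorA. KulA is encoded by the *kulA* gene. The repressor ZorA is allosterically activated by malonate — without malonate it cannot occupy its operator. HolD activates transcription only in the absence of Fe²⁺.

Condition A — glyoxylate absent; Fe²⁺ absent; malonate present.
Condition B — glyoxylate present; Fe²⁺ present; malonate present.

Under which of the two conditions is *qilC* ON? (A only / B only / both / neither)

Condition A:
Glyoxylate is absent, so SibL is active.
Fe²⁺ is absent, so HolD is active.
Malonate is present, so ZorA is active.
With repressor ZorA bound, *kulA* is not transcribed.
So KulA is not produced.
Required activator KulA is absent, so *orvC* is not transcribed.
So OrvC is not produced.
No repressor is bound and SibL and HolD are active, so *qilC* is transcribed.
→ *qilC* is ON in A.
Condition B:
Glyoxylate is present, so SibL is inactive.
Fe²⁺ is present, so HolD is inactive.
Malonate is present, so ZorA is active.
With repressor ZorA bound, *kulA* is not transcribed.
So KulA is not produced.
Required activator KulA is absent, so *orvC* is not transcribed.
So OrvC is not produced.
Required activator SibL is absent, so *qilC* is not transcribed.
→ *qilC* is OFF in B.

A only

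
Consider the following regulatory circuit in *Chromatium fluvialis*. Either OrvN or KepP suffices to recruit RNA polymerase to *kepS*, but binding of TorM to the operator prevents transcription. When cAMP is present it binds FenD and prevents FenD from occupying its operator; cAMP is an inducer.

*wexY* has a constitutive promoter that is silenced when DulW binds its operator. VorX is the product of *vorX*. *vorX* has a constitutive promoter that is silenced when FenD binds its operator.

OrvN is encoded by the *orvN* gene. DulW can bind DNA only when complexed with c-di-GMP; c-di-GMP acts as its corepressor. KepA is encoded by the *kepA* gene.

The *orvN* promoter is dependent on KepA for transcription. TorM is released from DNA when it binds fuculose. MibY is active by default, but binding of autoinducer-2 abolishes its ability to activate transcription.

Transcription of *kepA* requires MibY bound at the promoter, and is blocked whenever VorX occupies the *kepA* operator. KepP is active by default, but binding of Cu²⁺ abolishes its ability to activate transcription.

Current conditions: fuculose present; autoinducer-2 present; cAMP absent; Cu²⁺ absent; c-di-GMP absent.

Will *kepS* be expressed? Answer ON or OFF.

Fuculose is present, so TorM is inactive.
cAMP is absent, so FenD is active.
With repressor FenD bound, *vorX* is not transcribed.
So VorX is not produced.
Autoinducer-2 is present, so MibY is inactive.
Required activator MibY is absent, so *kepA* is not transcribed.
So KepA is not produced.
Required activator KepA is absent, so *orvN* is not transcribed.
So OrvN is not produced.
Cu²⁺ is absent, so KepP is active.
Activator KepP is present, so *kepS* is transcribed.

ON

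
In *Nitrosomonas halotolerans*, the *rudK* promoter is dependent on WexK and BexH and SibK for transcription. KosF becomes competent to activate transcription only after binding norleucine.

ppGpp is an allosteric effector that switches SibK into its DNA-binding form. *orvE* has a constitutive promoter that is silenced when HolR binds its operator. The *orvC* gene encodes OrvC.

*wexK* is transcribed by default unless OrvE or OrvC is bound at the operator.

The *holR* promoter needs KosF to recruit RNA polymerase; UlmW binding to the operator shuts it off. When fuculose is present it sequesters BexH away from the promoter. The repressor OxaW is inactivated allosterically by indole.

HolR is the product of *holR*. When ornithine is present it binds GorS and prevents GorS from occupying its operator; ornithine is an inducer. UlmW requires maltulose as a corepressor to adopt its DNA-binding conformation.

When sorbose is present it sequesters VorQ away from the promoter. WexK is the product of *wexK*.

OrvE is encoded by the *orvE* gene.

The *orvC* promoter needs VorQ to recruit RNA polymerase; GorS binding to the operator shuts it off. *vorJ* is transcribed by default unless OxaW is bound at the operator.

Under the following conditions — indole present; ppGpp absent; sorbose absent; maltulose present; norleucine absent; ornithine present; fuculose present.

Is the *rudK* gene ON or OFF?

OFF

Norleucine is absent, so KosF is inactive.
Maltulose is present, so UlmW is active.
With repressor UlmW bound, *holR* is not transcribed.
So HolR is not produced.
With no repressor bound, *orvE* is transcribed.
So OrvE is produced and active.
Sorbose is absent, so VorQ is active.
Ornithine is present, so GorS is inactive.
No repressor is bound and VorQ is active, so *orvC* is transcribed.
So OrvC is produced and active.
With repressor OrvE bound, *wexK* is not transcribed.
So WexK is not produced.
Fuculose is present, so BexH is inactive.
ppGpp is absent, so SibK is inactive.
Required activator WexK is absent, so *rudK* is not transcribed.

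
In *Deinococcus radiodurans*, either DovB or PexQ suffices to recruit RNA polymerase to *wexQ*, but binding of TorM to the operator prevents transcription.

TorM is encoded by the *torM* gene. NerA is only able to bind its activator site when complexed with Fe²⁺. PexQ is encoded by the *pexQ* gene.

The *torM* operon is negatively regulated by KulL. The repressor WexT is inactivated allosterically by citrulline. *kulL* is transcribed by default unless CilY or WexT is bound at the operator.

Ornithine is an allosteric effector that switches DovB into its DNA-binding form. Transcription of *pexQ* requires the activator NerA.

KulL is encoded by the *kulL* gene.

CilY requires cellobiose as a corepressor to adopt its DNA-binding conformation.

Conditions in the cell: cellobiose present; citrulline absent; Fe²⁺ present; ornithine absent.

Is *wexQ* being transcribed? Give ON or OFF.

OFF

Ornithine is absent, so DovB is inactive.
Fe²⁺ is present, so NerA is active.
No repressor is bound and NerA is active, so *pexQ* is transcribed.
So PexQ is produced and active.
Cellobiose is present, so CilY is active.
Citrulline is absent, so WexT is active.
With repressor CilY bound, *kulL* is not transcribed.
So KulL is not produced.
With no repressor bound, *torM* is transcribed.
So TorM is produced and active.
With repressor TorM bound, *wexQ* is not transcribed.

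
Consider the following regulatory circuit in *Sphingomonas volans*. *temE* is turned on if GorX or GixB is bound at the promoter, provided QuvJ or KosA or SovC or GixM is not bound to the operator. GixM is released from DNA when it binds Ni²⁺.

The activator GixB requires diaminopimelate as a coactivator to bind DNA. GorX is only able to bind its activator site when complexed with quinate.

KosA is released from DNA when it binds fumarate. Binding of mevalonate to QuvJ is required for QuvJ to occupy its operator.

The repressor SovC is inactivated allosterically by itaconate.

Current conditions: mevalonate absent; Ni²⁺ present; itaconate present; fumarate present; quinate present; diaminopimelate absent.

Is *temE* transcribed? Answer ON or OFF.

Mevalonate is absent, so QuvJ is inactive.
Quinate is present, so GorX is active.
Fumarate is present, so KosA is inactive.
Itaconate is present, so SovC is inactive.
Ni²⁺ is present, so GixM is inactive.
Diaminopimelate is absent, so GixB is inactive.
Activator GorX is present, so *temE* is transcribed.

ON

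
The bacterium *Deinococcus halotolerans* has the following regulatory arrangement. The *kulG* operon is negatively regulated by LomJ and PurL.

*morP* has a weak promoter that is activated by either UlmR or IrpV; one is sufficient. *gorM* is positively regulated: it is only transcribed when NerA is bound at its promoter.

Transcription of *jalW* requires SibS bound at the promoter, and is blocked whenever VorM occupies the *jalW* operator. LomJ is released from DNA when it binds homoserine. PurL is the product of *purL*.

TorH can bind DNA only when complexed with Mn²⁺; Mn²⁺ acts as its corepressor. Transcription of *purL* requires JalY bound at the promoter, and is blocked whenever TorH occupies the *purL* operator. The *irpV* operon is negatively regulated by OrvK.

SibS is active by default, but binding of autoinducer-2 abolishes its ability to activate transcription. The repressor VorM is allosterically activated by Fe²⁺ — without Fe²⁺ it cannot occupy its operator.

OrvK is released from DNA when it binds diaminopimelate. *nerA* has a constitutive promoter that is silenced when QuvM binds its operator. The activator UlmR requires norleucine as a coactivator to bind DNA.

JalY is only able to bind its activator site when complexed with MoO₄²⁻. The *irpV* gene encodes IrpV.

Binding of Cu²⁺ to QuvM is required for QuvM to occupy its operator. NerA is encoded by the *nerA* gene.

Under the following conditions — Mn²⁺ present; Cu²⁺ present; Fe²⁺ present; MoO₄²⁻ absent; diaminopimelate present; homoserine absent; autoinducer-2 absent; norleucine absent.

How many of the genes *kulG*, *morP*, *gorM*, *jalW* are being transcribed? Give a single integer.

1

Homoserine is absent, so LomJ is active.
MoO₄²⁻ is absent, so JalY is inactive.
Mn²⁺ is present, so TorH is active.
With repressor TorH bound, *purL* is not transcribed.
So PurL is not produced.
With repressor LomJ bound, *kulG* is not transcribed.
→ *kulG* is OFF.
Norleucine is absent, so UlmR is inactive.
Diaminopimelate is present, so OrvK is inactive.
With no repressor bound, *irpV* is transcribed.
So IrpV is produced and active.
Activator IrpV is present, so *morP* is transcribed.
→ *morP* is ON.
Cu²⁺ is present, so QuvM is active.
With repressor QuvM bound, *nerA* is not transcribed.
So NerA is not produced.
Required activator NerA is absent, so *gorM* is not transcribed.
→ *gorM* is OFF.
Fe²⁺ is present, so VorM is active.
Autoinducer-2 is absent, so SibS is active.
With repressor VorM bound, *jalW* is not transcribed.
→ *jalW* is OFF.
1 of the 4 genes is transcribed.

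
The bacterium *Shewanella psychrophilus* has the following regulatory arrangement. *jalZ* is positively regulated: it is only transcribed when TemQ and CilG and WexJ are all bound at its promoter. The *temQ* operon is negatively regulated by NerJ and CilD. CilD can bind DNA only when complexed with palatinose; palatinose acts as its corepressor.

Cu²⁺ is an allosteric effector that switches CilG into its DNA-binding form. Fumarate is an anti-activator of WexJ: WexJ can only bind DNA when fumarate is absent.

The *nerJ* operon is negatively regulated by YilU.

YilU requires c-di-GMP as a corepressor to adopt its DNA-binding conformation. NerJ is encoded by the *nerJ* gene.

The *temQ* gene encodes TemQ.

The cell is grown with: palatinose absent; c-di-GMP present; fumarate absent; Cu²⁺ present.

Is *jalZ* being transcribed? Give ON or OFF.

c-di-GMP is present, so YilU is active.
With repressor YilU bound, *nerJ* is not transcribed.
So NerJ is not produced.
Palatinose is absent, so CilD is inactive.
With no repressor bound, *temQ* is transcribed.
So TemQ is produced and active.
Cu²⁺ is present, so CilG is active.
Fumarate is absent, so WexJ is active.
No repressor is bound and TemQ and CilG and WexJ are active, so *jalZ* is transcribed.

ON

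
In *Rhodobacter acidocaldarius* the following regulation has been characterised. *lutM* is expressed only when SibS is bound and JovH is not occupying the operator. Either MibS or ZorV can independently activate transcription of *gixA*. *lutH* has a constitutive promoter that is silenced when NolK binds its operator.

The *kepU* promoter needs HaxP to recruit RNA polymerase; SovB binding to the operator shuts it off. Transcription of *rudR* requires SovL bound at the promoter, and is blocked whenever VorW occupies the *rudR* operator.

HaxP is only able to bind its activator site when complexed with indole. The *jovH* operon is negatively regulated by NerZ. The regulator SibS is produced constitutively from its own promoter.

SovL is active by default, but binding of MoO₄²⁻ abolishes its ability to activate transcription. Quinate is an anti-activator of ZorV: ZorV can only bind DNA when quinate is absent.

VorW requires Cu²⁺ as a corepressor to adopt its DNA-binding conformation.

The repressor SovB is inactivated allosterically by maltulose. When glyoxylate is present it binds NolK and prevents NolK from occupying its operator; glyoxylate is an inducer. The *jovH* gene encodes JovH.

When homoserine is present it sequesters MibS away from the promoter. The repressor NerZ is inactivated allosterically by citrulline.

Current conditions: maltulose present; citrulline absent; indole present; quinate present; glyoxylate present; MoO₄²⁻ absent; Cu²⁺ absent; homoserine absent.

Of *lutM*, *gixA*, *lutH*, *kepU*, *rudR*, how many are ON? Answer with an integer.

Citrulline is absent, so NerZ is active.
With repressor NerZ bound, *jovH* is not transcribed.
So JovH is not produced.
SibS is produced constitutively and is active.
No repressor is bound and SibS is active, so *lutM* is transcribed.
→ *lutM* is ON.
Homoserine is absent, so MibS is active.
Quinate is present, so ZorV is inactive.
Activator MibS is present, so *gixA* is transcribed.
→ *gixA* is ON.
Glyoxylate is present, so NolK is inactive.
With no repressor bound, *lutH* is transcribed.
→ *lutH* is ON.
Maltulose is present, so SovB is inactive.
Indole is present, so HaxP is active.
No repressor is bound and HaxP is active, so *kepU* is transcribed.
→ *kepU* is ON.
MoO₄²⁻ is absent, so SovL is active.
Cu²⁺ is absent, so VorW is inactive.
No repressor is bound and SovL is active, so *rudR* is transcribed.
→ *rudR* is ON.
5 of the 5 genes are transcribed.

5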